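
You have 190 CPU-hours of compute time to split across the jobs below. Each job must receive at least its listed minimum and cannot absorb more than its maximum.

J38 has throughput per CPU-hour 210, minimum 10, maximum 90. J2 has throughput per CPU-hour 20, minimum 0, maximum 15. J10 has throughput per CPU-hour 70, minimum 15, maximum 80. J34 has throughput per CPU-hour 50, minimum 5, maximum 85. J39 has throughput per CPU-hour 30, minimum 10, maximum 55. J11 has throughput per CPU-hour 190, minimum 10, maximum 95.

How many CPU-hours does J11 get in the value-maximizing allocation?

70

Meeting every minimum uses 10+0+15+5+10+10 = 50 CPU-hours, leaving 140.
Highest throughput per CPU-hour first: J38 210 > J11 190 > J10 70 > J34 50 > J39 30 > J2 20.
Give J38 80 more to hit its cap of 90 ; 60 left.
Only 60 left; J11 takes them to reach 70.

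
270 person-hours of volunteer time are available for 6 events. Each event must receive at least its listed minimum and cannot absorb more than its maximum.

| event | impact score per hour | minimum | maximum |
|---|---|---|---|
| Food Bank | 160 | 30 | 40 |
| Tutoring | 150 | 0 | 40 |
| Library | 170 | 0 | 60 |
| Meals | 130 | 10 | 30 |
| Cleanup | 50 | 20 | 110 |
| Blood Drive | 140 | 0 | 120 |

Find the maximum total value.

Meeting every minimum uses 30+0+0+10+20+0 = 60 person-hours, leaving 210.
Rank by impact score per hour: Library 170 > Food Bank 160 > Tutoring 150 > Blood Drive 140 > Meals 130 > Cleanup 50.
Library: +60 to 60 (cap) → 150 left.
Food Bank: +10 to 40 (cap) → 140 left.
Give Tutoring 40 more to hit its cap of 40 → 100 left.
Blood Drive: +100 (room for 120) → 100. Pool exhausted.
Total = 160×40 + 150×40 + 170×60 + 130×10 + 50×20 + 140×100 = 38900.

38900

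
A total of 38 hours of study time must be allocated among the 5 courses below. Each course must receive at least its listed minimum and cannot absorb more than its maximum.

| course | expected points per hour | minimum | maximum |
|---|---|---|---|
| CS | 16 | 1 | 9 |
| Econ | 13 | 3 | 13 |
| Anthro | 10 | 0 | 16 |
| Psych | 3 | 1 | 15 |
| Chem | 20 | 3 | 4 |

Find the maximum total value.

Meeting every minimum uses 1+3+0+1+3 = 8 hours, leaving 30.
Highest expected points per hour first: Chem 20 > CS 16 > Econ 13 > Anthro 10 > Psych 3.
Chem: +1 to 4 (cap) — 29 left.
CS: +8 to 9 (cap) — 21 left.
Econ takes 10 more to reach its cap of 13 — 11 left.
Only 11 left; Anthro takes them to reach 11.
Total = 16×9 + 13×13 + 10×11 + 3×1 + 20×4 = 506.

506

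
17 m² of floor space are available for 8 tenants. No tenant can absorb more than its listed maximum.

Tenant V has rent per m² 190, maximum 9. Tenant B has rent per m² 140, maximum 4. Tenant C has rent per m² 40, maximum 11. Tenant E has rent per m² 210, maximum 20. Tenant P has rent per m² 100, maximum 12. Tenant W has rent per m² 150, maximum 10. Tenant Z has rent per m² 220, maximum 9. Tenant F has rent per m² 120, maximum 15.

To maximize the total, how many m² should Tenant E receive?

Highest rent per m² first: Tenant Z 220 > Tenant E 210 > Tenant V 190 > Tenant W 150 > Tenant B 140 > Tenant F 120 > Tenant P 100 > Tenant C 40.
Tenant Z: +9 to 9 (cap) — 8 left.
Tenant E has room for 20 but only 8 remain, so it gets 8.

8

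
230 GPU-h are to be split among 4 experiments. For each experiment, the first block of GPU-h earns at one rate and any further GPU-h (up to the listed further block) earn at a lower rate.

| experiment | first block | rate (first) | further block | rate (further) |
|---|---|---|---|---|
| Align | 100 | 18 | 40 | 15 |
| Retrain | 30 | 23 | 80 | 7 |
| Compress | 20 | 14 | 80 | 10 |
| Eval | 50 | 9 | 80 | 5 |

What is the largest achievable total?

Treat each block as its own option and order by rate: Retrain/T1 23 > Align/T1 18 > Align/T2 15 > Compress/T1 14 > Compress/T2 10 > Eval/T1 9 > Retrain/T2 7 > Eval/T2 5.
Retrain T1 at 23: fill all 30 — 200 left.
Align T1 at 18: fill all 100 — 100 left.
Fill Align T2 block (40 at 15) — 60 left.
Fill Compress T1 block (20 at 14) — 40 left.
Compress/T2: +40 of 80 at 10; pool empty.
Total = 23×30 + 18×100 + 15×40 + 14×20 + 10×40 = 3770.

3770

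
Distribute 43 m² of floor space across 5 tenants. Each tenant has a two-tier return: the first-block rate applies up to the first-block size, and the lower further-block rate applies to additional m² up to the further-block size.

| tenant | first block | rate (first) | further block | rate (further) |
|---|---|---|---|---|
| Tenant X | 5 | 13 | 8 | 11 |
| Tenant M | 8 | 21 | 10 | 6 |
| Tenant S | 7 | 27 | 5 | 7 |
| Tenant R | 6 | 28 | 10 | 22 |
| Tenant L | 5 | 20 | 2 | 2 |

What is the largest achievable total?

932

Order all 10 blocks by rate: Tenant R/T1 28 > Tenant S/T1 27 > Tenant R/T2 22 > Tenant M/T1 21 > Tenant L/T1 20 > Tenant X/T1 13 > Tenant X/T2 11 > Tenant S/T2 7 > Tenant M/T2 6 > Tenant L/T2 2.
Fill Tenant R T1 block (6 at 28) → 37 left.
Tenant S/T1 (27): +7 → 30 left.
Tenant R T2 at 22: fill all 10 → 20 left.
Tenant M/T1 (21): +8 → 12 left.
Tenant L T1 at 20: fill all 5 → 7 left.
Tenant X/T1 (13): +5 → 2 left.
Tenant X T2 at 11: only 2 left, fill 2.
Total = 28×6 + 27×7 + 22×10 + 21×8 + 20×5 + 13×5 + 11×2 = 932.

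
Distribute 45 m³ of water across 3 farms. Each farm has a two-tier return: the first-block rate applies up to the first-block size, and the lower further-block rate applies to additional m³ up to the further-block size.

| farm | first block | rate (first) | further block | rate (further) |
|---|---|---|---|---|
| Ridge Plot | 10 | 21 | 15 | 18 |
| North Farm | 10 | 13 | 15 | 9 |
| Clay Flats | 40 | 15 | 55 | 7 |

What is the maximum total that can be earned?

Treat each block as its own option and order by rate: Ridge Plot/first 21 > Ridge Plot/second 18 > Clay Flats/first 15 > North Farm/first 13 > North Farm/second 9 > Clay Flats/second 7.
Ridge Plot first at 21: fill all 10 — 35 left.
Ridge Plot second at 18: fill all 15 — 20 left.
Clay Flats/first: +20 of 40 at 15; pool empty.
Total = 21×10 + 18×15 + 15×20 = 780.

780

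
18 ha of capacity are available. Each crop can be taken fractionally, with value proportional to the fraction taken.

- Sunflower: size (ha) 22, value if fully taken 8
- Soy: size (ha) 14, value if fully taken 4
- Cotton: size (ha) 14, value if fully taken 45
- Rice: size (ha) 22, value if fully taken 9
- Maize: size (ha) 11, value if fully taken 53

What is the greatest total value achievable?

75.5

Sort by value density: Maize 53/11≈4.82, Cotton 45/14≈3.21, Rice 9/22≈0.409, Sunflower 8/22≈0.364, Soy 4/14≈0.286.
All 11 ha of Maize fit (value 53) ; 7 remain.
7 ha left: a 7/14 share of Cotton gives 45×7/14 = 22.5.
Total value = 75.5.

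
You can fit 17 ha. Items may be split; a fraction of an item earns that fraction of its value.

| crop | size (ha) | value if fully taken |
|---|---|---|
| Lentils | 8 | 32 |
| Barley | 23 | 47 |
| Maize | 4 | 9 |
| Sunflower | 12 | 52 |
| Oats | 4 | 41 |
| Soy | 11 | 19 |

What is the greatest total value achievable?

97

Best value per unit of size first: Oats 41/4≈10.2, Sunflower 52/12≈4.33, Lentils 32/8≈4, Maize 9/4≈2.25, Barley 47/23≈2.04, Soy 19/11≈1.73.
Oats: take in full, 4 ha for value 41 ; 13 left.
All 12 ha of Sunflower fit (value 52) ; 1 remain.
1 ha left: a 1/8 share of Lentils gives 32×1/8 = 4.
Total value = 97.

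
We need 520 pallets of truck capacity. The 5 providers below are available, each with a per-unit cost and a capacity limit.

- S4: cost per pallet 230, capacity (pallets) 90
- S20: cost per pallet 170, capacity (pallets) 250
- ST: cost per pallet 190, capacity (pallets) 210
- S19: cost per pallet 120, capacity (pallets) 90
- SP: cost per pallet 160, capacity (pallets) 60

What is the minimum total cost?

85700

Use providers in increasing cost order.
Take 90 from S19 at 120 — need 430 more.
Take 60 from SP at 160 — need 370 more.
Take 250 from S20 at 170 — need 120 more.
Take 120 from ST at 190 to finish.
S4: unused.
Cost = 90×120 + 60×160 + 250×170 + 120×190 = 85700.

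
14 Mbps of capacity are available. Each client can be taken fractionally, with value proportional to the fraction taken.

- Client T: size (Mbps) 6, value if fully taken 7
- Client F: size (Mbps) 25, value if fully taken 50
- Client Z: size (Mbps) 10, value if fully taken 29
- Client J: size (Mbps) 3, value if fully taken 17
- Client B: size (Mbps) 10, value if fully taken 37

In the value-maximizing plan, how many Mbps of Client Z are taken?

1

Sort by value density: Client J 17/3≈5.67, Client B 37/10≈3.7, Client Z 29/10≈2.9, Client F 50/25≈2, Client T 7/6≈1.17.
All 3 Mbps of Client J fit (value 17) — 11 remain.
Take all of Client B (10 Mbps, value 37) — 1 Mbps left.
Only 1 Mbps remain; take 1/10 of Client Z for value 29×1/10 = 2.9.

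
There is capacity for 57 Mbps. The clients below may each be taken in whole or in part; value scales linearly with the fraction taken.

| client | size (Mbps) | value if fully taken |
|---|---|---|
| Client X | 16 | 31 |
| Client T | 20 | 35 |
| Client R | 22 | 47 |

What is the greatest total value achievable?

111.25

Best value per unit of size first: Client R 47/22≈2.14, Client X 31/16≈1.94, Client T 35/20≈1.75.
All 22 Mbps of Client R fit (value 47) ; 35 remain.
Client X: take in full, 16 Mbps for value 31 ; 19 left.
Only 19 Mbps remain; take 19/20 of Client T for value 35×19/20 = 33.25.
Total value = 111.25.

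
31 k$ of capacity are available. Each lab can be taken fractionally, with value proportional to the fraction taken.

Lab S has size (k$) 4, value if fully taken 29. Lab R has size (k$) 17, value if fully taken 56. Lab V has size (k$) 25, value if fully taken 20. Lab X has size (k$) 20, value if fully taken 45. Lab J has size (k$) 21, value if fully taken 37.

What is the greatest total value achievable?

107.5

Best value per unit of size first: Lab S 29/4≈7.25, Lab R 56/17≈3.29, Lab X 45/20≈2.25, Lab J 37/21≈1.76, Lab V 20/25≈0.8.
Take all of Lab S (4 k$, value 29) — 27 k$ left.
Take all of Lab R (17 k$, value 56) — 10 k$ left.
Only 10 k$ remain; take 10/20 of Lab X for value 45×10/20 = 22.5.
Total value = 107.5.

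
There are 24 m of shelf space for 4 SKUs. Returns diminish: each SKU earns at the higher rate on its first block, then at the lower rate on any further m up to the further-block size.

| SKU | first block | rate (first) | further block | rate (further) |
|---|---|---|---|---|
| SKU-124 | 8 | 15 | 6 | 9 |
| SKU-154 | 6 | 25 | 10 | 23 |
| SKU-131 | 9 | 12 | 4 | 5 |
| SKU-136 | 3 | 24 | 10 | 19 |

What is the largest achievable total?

Rank every tier by rate: SKU-154/T1 25 > SKU-136/T1 24 > SKU-154/T2 23 > SKU-136/T2 19 > SKU-124/T1 15 > SKU-131/T1 12 > SKU-124/T2 9 > SKU-131/T2 5.
SKU-154 T1 at 25: fill all 6 — 18 left.
Fill SKU-136 T1 block (3 at 24) — 15 left.
SKU-154 T2 at 23: fill all 10 — 5 left.
5 remain; put them into SKU-136 T2 at 19.
Total = 25×6 + 24×3 + 23×10 + 19×5 = 547.

547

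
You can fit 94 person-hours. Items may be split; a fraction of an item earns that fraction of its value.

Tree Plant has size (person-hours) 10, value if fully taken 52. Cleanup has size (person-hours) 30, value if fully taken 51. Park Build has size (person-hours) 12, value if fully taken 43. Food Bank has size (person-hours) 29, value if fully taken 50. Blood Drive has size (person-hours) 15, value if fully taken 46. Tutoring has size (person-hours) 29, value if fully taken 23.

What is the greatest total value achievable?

Best value per unit of size first: Tree Plant 52/10≈5.2, Park Build 43/12≈3.58, Blood Drive 46/15≈3.07, Food Bank 50/29≈1.72, Cleanup 51/30≈1.7, Tutoring 23/29≈0.793.
Take all of Tree Plant (10 person-hours, value 52) → 84 person-hours left.
All 12 person-hours of Park Build fit (value 43) → 72 remain.
Take all of Blood Drive (15 person-hours, value 46) → 57 person-hours left.
Take all of Food Bank (29 person-hours, value 50) → 28 person-hours left.
28 person-hours left: a 28/30 share of Cleanup gives 51×28/30 = 47.6.
Total value = 238.6.

238.6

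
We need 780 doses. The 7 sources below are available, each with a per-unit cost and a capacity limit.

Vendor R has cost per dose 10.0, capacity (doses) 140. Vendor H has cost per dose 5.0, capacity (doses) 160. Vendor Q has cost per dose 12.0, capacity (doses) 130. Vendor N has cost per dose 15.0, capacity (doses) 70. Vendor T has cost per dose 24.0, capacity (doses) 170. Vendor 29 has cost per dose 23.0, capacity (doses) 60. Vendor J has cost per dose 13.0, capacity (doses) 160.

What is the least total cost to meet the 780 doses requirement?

9710

Cheapest first:
Vendor H (5.0): use full 160 ; 620 doses to go.
Vendor R (10.0): use full 140 ; 480 doses to go.
Take 130 from Vendor Q at 12.0 ; need 350 more.
Vendor J (13.0): use full 160 ; 190 doses to go.
Vendor N (15.0): use full 70 ; 120 doses to go.
Vendor 29 at 23.0: take all 60 doses ; 60 still needed.
Take 60 from Vendor T at 24.0 to finish.
Cost = 160×5.0 + 140×10.0 + 130×12.0 + 160×13.0 + 70×15.0 + 60×23.0 + 60×24.0 = 9710.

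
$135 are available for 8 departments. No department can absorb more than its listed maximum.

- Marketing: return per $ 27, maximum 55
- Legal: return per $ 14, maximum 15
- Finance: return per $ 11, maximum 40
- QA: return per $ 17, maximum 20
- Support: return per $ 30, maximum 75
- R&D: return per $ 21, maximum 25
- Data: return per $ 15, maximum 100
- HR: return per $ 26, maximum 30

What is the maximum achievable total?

3865

Highest return per $ first: Support 30 > Marketing 27 > HR 26 > R&D 21 > QA 17 > Data 15 > Legal 14 > Finance 11.
Support takes 75 to reach its cap of 75 ; 60 left.
Give Marketing 55 to hit its cap of 55 ; 5 left.
Only 5 left; HR takes them to reach 5.
Total = 27×55 + 30×75 + 26×5 = 3865.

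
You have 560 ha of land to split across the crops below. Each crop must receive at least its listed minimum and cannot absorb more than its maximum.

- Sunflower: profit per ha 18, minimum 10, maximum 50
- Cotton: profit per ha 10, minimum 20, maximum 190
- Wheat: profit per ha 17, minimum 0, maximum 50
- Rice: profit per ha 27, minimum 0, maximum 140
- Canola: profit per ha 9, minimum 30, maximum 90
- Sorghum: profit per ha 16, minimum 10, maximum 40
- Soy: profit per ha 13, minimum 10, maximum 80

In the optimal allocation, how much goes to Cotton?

Meeting every minimum uses 10+20+0+0+30+10+10 = 80 ha, leaving 480.
Rank by profit per ha: Rice 27 > Sunflower 18 > Wheat 17 > Sorghum 16 > Soy 13 > Cotton 10 > Canola 9.
Give Rice 140 more to hit its cap of 140 — 340 left.
Sunflower: +40 to 50 (cap) — 300 left.
Wheat takes 50 more to reach its cap of 50 — 250 left.
Give Sorghum 30 more to hit its cap of 40 — 220 left.
Give Soy 70 more to hit its cap of 80 — 150 left.
Cotton: +150 (room for 170) → 170. Pool exhausted.

170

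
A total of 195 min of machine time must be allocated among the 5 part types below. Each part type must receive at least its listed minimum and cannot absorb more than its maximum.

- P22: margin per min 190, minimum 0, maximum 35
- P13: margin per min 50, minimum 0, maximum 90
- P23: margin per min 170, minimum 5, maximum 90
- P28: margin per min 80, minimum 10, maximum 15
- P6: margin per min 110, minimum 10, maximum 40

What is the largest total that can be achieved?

28300

Meeting every minimum uses 0+0+5+10+10 = 25 min, leaving 170.
Rank by margin per min: P22 190 > P23 170 > P6 110 > P28 80 > P13 50.
P22 takes 35 more to reach its cap of 35 ; 135 left.
P23 takes 85 more to reach its cap of 90 ; 50 left.
P6 takes 30 more to reach its cap of 40 ; 20 left.
P28: +5 to 15 (cap) ; 15 left.
P13 has room for 90 more but only 15 remain, so it gets 15.
Total = 190×35 + 50×15 + 170×90 + 80×15 + 110×40 = 28300.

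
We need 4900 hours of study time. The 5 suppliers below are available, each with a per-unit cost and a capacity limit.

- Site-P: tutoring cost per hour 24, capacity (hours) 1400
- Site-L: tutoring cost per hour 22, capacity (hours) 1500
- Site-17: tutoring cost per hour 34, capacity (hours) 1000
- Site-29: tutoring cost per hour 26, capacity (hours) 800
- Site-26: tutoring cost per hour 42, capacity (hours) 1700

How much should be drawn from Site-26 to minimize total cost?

200

Cheapest first:
Site-L at 22: take all 1500 hours ; 3400 still needed.
Site-P (24): use full 1400 ; 2000 hours to go.
Site-29 at 26: take all 800 hours ; 1200 still needed.
Take 1000 from Site-17 at 34 ; need 200 more.
Site-26 (42): take the remaining 200 ; done.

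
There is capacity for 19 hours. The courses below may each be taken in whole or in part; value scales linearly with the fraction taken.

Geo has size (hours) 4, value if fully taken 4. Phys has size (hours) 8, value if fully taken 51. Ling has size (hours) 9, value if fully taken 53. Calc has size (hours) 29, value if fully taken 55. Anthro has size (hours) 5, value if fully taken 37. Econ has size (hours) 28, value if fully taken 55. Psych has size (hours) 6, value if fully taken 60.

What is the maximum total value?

Sort by value density: Psych 60/6≈10, Anthro 37/5≈7.4, Phys 51/8≈6.38, Ling 53/9≈5.89, Econ 55/28≈1.96, Calc 55/29≈1.9, Geo 4/4≈1.
Take all of Psych (6 hours, value 60) ; 13 hours left.
Anthro: take in full, 5 hours for value 37 ; 8 left.
All 8 hours of Phys fit (value 51) ; 0 remain.
Total value = 148.

148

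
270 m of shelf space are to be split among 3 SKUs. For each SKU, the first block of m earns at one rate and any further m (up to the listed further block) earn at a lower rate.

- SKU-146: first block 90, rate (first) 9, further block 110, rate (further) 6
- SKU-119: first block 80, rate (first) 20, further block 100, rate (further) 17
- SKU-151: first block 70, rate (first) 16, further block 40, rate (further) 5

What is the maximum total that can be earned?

Treat each block as its own option and order by rate: SKU-119/T1 20 > SKU-119/T2 17 > SKU-151/T1 16 > SKU-146/T1 9 > SKU-146/T2 6 > SKU-151/T2 5.
SKU-119 T1 at 20: fill all 80 → 190 left.
SKU-119 T2 at 17: fill all 100 → 90 left.
Fill SKU-151 T1 block (70 at 16) → 20 left.
SKU-146 T1 at 9: only 20 left, fill 20.
Total = 20×80 + 17×100 + 16×70 + 9×20 = 4600.

4600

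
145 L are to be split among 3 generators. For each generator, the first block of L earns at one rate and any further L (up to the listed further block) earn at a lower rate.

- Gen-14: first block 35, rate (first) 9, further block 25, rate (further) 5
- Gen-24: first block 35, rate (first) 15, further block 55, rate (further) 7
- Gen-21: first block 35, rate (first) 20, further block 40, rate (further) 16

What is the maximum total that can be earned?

2180

Treat each block as its own option and order by rate: Gen-21/T1 20 > Gen-21/T2 16 > Gen-24/T1 15 > Gen-14/T1 9 > Gen-24/T2 7 > Gen-14/T2 5.
Gen-21/T1 (20): +35 — 110 left.
Gen-21/T2 (16): +40 — 70 left.
Gen-24 T1 at 15: fill all 35 — 35 left.
Fill Gen-14 T1 block (35 at 9) — 0 left.
Total = 20×35 + 16×40 + 15×35 + 9×35 = 2180.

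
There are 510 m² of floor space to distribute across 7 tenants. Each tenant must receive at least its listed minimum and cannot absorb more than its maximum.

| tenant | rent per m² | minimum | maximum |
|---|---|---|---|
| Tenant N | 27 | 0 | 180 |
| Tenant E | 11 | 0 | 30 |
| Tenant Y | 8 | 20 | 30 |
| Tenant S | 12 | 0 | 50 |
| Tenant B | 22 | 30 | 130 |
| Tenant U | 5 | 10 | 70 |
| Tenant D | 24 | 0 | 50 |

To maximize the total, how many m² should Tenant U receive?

40

Meeting every minimum uses 0+0+20+0+30+10+0 = 60 m², leaving 450.
Rank by rent per m²: Tenant N 27 > Tenant D 24 > Tenant B 22 > Tenant S 12 > Tenant E 11 > Tenant Y 8 > Tenant U 5.
Tenant N takes 180 more to reach its cap of 180 → 270 left.
Tenant D takes 50 more to reach its cap of 50 → 220 left.
Tenant B: +100 to 130 (cap) → 120 left.
Tenant S: +50 to 50 (cap) → 70 left.
Tenant E takes 30 more to reach its cap of 30 → 40 left.
Give Tenant Y 10 more to hit its cap of 30 → 30 left.
Tenant U has room for 60 more but only 30 remain, so it gets 40.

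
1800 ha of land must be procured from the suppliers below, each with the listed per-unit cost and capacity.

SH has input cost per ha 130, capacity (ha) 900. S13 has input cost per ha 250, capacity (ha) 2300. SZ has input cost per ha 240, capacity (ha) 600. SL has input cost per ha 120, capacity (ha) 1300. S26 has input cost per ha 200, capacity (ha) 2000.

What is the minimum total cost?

221000

Fill from the cheapest supplier first.
Take 1300 from SL at 120 → need 500 more.
SH (130): take the remaining 500 → done.
S26, SZ, S13: unused.
Cost = 1300×120 + 500×130 = 221000.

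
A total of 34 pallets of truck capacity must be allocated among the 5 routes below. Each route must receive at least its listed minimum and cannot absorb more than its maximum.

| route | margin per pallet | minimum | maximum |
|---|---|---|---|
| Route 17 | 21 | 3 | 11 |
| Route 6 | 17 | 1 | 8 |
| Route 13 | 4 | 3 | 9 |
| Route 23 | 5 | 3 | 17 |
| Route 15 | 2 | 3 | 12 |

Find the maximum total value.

430

Meeting every minimum uses 3+1+3+3+3 = 13 pallets, leaving 21.
Order the routes by margin per pallet: Route 17 21 > Route 6 17 > Route 23 5 > Route 13 4 > Route 15 2.
Route 17 takes 8 more to reach its cap of 11 → 13 left.
Give Route 6 7 more to hit its cap of 8 → 6 left.
Route 23: +6 (room for 14) → 9. Pool exhausted.
Total = 21×11 + 17×8 + 4×3 + 5×9 + 2×3 = 430.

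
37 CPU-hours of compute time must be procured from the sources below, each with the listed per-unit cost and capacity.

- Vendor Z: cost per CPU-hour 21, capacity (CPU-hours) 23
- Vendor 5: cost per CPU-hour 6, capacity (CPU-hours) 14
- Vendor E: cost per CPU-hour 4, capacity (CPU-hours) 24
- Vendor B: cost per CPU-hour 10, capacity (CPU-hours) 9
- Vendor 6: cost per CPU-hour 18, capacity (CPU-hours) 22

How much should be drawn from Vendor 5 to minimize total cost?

Use sources in increasing cost order.
Vendor E (4): use full 24 — 13 CPU-hours to go.
Take 13 from Vendor 5 at 6 to finish.
Vendor B, Vendor 6, Vendor Z: unused.

13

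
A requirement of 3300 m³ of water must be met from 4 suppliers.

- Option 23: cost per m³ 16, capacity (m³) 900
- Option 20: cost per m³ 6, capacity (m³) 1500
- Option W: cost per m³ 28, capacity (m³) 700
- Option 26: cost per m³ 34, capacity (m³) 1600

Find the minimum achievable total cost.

Cheapest first:
Option 20 (6): use full 1500 — 1800 m³ to go.
Option 23 (16): use full 900 — 900 m³ to go.
Option W at 28: take all 700 m³ — 200 still needed.
Option 26 at 34: take 200 of its 1600 — requirement met.
Cost = 1500×6 + 900×16 + 700×28 + 200×34 = 49800.

49800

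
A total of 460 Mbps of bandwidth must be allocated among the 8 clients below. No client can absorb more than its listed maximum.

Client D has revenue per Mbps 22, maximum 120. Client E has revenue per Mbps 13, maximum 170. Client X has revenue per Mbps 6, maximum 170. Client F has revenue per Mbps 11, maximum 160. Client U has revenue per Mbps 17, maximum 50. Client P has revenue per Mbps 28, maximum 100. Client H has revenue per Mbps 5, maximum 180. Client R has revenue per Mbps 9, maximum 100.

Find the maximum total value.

8720

Rank by revenue per Mbps: Client P 28 > Client D 22 > Client U 17 > Client E 13 > Client F 11 > Client R 9 > Client X 6 > Client H 5.
Give Client P 100 to hit its cap of 100 ; 360 left.
Client D: +120 to 120 (cap) ; 240 left.
Client U: +50 to 50 (cap) ; 190 left.
Give Client E 170 to hit its cap of 170 ; 20 left.
Client F has room for 160 but only 20 remain, so it gets 20.
Total = 22×120 + 13×170 + 11×20 + 17×50 + 28×100 = 8720.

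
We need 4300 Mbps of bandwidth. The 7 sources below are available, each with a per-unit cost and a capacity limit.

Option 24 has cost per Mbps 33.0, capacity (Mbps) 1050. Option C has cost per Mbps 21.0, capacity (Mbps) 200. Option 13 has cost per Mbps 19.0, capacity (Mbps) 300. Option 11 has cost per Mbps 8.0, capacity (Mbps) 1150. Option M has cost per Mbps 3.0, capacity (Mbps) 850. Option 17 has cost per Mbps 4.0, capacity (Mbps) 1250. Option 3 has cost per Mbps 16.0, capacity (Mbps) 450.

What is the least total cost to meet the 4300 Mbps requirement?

Fill from the cheapest source first.
Take 850 from Option M at 3.0 — need 3450 more.
Take 1250 from Option 17 at 4.0 — need 2200 more.
Take 1150 from Option 11 at 8.0 — need 1050 more.
Option 3 at 16.0: take all 450 Mbps — 600 still needed.
Option 13 (19.0): use full 300 — 300 Mbps to go.
Option C at 21.0: take all 200 Mbps — 100 still needed.
Option 24 (33.0): take the remaining 100 — done.
Cost = 850×3.0 + 1250×4.0 + 1150×8.0 + 450×16.0 + 300×19.0 + 200×21.0 + 100×33.0 = 37150.

37150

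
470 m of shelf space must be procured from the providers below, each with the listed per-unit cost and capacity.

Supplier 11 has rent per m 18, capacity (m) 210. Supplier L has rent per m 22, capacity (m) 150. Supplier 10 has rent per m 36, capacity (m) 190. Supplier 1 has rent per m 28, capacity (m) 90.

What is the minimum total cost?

Cheapest first:
Supplier 11 at 18: take all 210 m ; 260 still needed.
Supplier L at 22: take all 150 m ; 110 still needed.
Supplier 1 at 28: take all 90 m ; 20 still needed.
Supplier 10 at 36: take 20 of its 190 ; requirement met.
Cost = 210×18 + 150×22 + 90×28 + 20×36 = 10320.

10320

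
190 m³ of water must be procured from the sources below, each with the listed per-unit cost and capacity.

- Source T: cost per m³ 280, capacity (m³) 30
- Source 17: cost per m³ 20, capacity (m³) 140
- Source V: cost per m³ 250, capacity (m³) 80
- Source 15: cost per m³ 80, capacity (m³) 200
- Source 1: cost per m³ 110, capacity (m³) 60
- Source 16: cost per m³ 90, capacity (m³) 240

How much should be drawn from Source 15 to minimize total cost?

50

Fill from the cheapest source first.
Source 17 at 20: take all 140 m³ ; 50 still needed.
Source 15 (80): take the remaining 50 ; done.
Source 16, Source 1, Source V, Source T: unused.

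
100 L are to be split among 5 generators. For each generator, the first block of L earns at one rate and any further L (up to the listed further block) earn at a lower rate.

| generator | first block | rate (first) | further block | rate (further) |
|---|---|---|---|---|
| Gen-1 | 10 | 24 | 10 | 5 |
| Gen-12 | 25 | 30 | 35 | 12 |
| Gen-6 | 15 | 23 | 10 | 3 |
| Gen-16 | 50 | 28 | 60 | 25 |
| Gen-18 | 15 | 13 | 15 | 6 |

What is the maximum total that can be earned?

Rank every tier by rate: Gen-12/first 30 > Gen-16/first 28 > Gen-16/second 25 > Gen-1/first 24 > Gen-6/first 23 > Gen-18/first 13 > Gen-12/second 12 > Gen-18/second 6 > Gen-1/second 5 > Gen-6/second 3.
Fill Gen-12 first block (25 at 30) → 75 left.
Gen-16 first at 28: fill all 50 → 25 left.
25 remain; put them into Gen-16 second at 25.
Total = 30×25 + 28×50 + 25×25 = 2775.

2775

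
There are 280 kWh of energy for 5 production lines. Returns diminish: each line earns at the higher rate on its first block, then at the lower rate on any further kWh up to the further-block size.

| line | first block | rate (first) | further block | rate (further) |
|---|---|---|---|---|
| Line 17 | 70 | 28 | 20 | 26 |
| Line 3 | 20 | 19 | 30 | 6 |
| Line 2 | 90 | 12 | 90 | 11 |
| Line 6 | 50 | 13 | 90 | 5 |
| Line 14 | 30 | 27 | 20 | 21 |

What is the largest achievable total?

5580

Rank every tier by rate: Line 17/tier1 28 > Line 14/tier1 27 > Line 17/tier2 26 > Line 14/tier2 21 > Line 3/tier1 19 > Line 6/tier1 13 > Line 2/tier1 12 > Line 2/tier2 11 > Line 3/tier2 6 > Line 6/tier2 5.
Line 17 tier1 at 28: fill all 70 → 210 left.
Line 14/tier1 (27): +30 → 180 left.
Line 17 tier2 at 26: fill all 20 → 160 left.
Line 14 tier2 at 21: fill all 20 → 140 left.
Line 3/tier1 (19): +20 → 120 left.
Line 6 tier1 at 13: fill all 50 → 70 left.
70 remain; put them into Line 2 tier1 at 12.
Total = 28×70 + 27×30 + 26×20 + 21×20 + 19×20 + 13×50 + 12×70 = 5580.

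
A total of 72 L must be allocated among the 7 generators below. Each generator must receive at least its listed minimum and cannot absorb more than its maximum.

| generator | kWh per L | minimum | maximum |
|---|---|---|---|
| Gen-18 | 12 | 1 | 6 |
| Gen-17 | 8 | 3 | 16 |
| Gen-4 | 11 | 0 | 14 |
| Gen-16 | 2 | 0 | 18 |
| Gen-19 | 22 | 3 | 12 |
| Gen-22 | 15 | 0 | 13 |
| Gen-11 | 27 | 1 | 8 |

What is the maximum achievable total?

1035

Meeting every minimum uses 1+3+0+0+3+0+1 = 8 L, leaving 64.
Highest kWh per L first: Gen-11 27 > Gen-19 22 > Gen-22 15 > Gen-18 12 > Gen-4 11 > Gen-17 8 > Gen-16 2.
Give Gen-11 7 more to hit its cap of 8 → 57 left.
Gen-19 takes 9 more to reach its cap of 12 → 48 left.
Gen-22: +13 to 13 (cap) → 35 left.
Give Gen-18 5 more to hit its cap of 6 → 30 left.
Give Gen-4 14 more to hit its cap of 14 → 16 left.
Gen-17 takes 13 more to reach its cap of 16 → 3 left.
Gen-16: +3 (room for 18) → 3. Pool exhausted.
Total = 12×6 + 8×16 + 11×14 + 2×3 + 22×12 + 15×13 + 27×8 = 1035.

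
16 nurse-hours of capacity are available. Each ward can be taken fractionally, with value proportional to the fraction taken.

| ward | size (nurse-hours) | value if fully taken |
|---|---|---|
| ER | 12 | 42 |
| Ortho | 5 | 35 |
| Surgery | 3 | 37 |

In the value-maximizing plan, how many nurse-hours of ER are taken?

Sort by value density: Surgery 37/3≈12.3, Ortho 35/5≈7, ER 42/12≈3.5.
Surgery: take in full, 3 nurse-hours for value 37 → 13 left.
All 5 nurse-hours of Ortho fit (value 35) → 8 remain.
8 nurse-hours left: a 8/12 share of ER gives 42×8/12 = 28.

8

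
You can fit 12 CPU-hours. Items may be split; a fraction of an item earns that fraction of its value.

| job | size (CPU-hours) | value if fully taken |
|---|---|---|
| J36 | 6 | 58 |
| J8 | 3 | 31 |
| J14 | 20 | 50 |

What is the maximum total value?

96.5

Sort by value density: J8 31/3≈10.3, J36 58/6≈9.67, J14 50/20≈2.5.
All 3 CPU-hours of J8 fit (value 31) → 9 remain.
Take all of J36 (6 CPU-hours, value 58) → 3 CPU-hours left.
3 CPU-hours left: a 3/20 share of J14 gives 50×3/20 = 7.5.
Total value = 96.5.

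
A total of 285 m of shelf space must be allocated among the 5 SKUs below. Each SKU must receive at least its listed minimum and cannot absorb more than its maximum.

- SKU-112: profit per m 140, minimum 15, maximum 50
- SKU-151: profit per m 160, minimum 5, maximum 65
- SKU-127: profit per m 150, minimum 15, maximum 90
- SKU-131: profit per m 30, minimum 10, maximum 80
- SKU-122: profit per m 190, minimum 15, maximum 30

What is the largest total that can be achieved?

38100

Meeting every minimum uses 15+5+15+10+15 = 60 m, leaving 225.
Order the SKUs by profit per m: SKU-122 190 > SKU-151 160 > SKU-127 150 > SKU-112 140 > SKU-131 30.
SKU-122: +15 to 30 (cap) — 210 left.
SKU-151: +60 to 65 (cap) — 150 left.
SKU-127 takes 75 more to reach its cap of 90 — 75 left.
SKU-112: +35 to 50 (cap) — 40 left.
SKU-131: +40 (room for 70) → 50. Pool exhausted.
Total = 140×50 + 160×65 + 150×90 + 30×50 + 190×30 = 38100.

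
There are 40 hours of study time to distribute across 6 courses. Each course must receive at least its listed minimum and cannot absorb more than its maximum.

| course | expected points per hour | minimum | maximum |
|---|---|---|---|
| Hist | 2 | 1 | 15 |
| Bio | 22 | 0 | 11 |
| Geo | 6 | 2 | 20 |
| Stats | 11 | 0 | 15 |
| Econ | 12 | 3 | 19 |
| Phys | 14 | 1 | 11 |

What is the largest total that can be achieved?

590

Meeting every minimum uses 1+0+2+0+3+1 = 7 hours, leaving 33.
Rank by expected points per hour: Bio 22 > Phys 14 > Econ 12 > Stats 11 > Geo 6 > Hist 2.
Give Bio 11 more to hit its cap of 11 — 22 left.
Phys: +10 to 11 (cap) — 12 left.
Econ: +12 (room for 16) → 15. Pool exhausted.
Total = 2×1 + 22×11 + 6×2 + 12×15 + 14×11 = 590.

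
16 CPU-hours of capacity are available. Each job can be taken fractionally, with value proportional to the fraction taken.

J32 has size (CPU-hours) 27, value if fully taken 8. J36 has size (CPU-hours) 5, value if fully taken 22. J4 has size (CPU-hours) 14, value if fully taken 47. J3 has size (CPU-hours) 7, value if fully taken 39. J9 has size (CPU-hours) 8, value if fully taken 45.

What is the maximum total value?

88.4

Rank by value-to-size ratio: J9 45/8≈5.62, J3 39/7≈5.57, J36 22/5≈4.4, J4 47/14≈3.36, J32 8/27≈0.296.
Take all of J9 (8 CPU-hours, value 45) → 8 CPU-hours left.
J3: take in full, 7 CPU-hours for value 39 → 1 left.
1 CPU-hours left: a 1/5 share of J36 gives 22×1/5 = 4.4.
Total value = 88.4.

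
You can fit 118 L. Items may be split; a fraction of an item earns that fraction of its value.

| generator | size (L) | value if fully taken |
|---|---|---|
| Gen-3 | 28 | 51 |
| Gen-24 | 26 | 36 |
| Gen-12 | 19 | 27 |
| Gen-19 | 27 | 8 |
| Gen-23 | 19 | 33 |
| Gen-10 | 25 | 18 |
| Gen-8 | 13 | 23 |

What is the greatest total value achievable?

Best value per unit of size first: Gen-3 51/28≈1.82, Gen-8 23/13≈1.77, Gen-23 33/19≈1.74, Gen-12 27/19≈1.42, Gen-24 36/26≈1.38, Gen-10 18/25≈0.72, Gen-19 8/27≈0.296.
Gen-3: take in full, 28 L for value 51 → 90 left.
Gen-8: take in full, 13 L for value 23 → 77 left.
Take all of Gen-23 (19 L, value 33) → 58 L left.
Take all of Gen-12 (19 L, value 27) → 39 L left.
Gen-24: take in full, 26 L for value 36 → 13 left.
Fill the last 13 L with part of Gen-10: 13/25 of it earns 9.36.
Total value = 179.36.

179.36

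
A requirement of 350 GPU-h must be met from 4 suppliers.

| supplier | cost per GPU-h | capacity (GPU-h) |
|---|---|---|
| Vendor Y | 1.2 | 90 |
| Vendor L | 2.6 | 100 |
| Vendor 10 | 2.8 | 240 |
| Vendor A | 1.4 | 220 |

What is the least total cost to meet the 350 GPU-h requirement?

520

Cheapest first:
Take 90 from Vendor Y at 1.2 ; need 260 more.
Take 220 from Vendor A at 1.4 ; need 40 more.
Take 40 from Vendor L at 2.6 to finish.
Vendor 10: unused.
Cost = 90×1.2 + 220×1.4 + 40×2.6 = 520.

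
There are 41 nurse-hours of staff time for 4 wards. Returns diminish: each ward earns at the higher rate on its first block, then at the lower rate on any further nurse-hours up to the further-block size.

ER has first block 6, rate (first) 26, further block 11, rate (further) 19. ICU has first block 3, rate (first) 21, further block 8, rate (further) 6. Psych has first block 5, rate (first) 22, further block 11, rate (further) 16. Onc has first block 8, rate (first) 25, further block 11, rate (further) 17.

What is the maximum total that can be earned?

874

Order all 8 blocks by rate: ER/tier1 26 > Onc/tier1 25 > Psych/tier1 22 > ICU/tier1 21 > ER/tier2 19 > Onc/tier2 17 > Psych/tier2 16 > ICU/tier2 6.
ER tier1 at 26: fill all 6 → 35 left.
Onc/tier1 (25): +8 → 27 left.
Psych/tier1 (22): +5 → 22 left.
Fill ICU tier1 block (3 at 21) → 19 left.
Fill ER tier2 block (11 at 19) → 8 left.
8 remain; put them into Onc tier2 at 17.
Total = 26×6 + 25×8 + 22×5 + 21×3 + 19×11 + 17×8 = 874.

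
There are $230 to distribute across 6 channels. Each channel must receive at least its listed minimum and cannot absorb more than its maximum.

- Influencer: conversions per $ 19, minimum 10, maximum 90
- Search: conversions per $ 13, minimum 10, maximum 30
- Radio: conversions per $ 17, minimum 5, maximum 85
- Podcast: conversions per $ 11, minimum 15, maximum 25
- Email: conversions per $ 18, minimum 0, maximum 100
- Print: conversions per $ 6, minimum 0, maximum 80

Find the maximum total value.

Meeting every minimum uses 10+10+5+15+0+0 = 40 $, leaving 190.
Highest conversions per $ first: Influencer 19 > Email 18 > Radio 17 > Search 13 > Podcast 11 > Print 6.
Give Influencer 80 more to hit its cap of 90 ; 110 left.
Email: +100 to 100 (cap) ; 10 left.
Only 10 left; Radio takes them to reach 15.
Total = 19×90 + 13×10 + 17×15 + 11×15 + 18×100 = 4060.

4060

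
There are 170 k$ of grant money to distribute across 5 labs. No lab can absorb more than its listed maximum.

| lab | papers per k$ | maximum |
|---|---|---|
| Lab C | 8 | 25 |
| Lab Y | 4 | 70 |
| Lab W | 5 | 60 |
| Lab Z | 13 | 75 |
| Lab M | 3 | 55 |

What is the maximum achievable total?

1515

Rank by papers per k$: Lab Z 13 > Lab C 8 > Lab W 5 > Lab Y 4 > Lab M 3.
Lab Z: +75 to 75 (cap) ; 95 left.
Give Lab C 25 to hit its cap of 25 ; 70 left.
Lab W: +60 to 60 (cap) ; 10 left.
Lab Y has room for 70 but only 10 remain, so it gets 10.
Total = 8×25 + 4×10 + 5×60 + 13×75 = 1515.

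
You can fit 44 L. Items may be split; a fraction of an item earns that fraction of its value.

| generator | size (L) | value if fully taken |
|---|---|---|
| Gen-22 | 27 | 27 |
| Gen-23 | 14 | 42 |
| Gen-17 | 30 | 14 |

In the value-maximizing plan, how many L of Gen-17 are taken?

Sort by value density: Gen-23 42/14≈3, Gen-22 27/27≈1, Gen-17 14/30≈0.467.
Gen-23: take in full, 14 L for value 42 → 30 left.
All 27 L of Gen-22 fit (value 27) → 3 remain.
Only 3 L remain; take 3/30 of Gen-17 for value 14×3/30 = 1.4.

3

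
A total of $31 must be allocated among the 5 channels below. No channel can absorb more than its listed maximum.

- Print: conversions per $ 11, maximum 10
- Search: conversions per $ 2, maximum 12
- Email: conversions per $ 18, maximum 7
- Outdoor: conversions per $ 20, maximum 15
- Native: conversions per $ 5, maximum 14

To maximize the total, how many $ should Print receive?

9

Rank by conversions per $: Outdoor 20 > Email 18 > Print 11 > Native 5 > Search 2.
Outdoor: +15 to 15 (cap) ; 16 left.
Give Email 7 to hit its cap of 7 ; 9 left.
Print: +9 (room for 10) → 9. Pool exhausted.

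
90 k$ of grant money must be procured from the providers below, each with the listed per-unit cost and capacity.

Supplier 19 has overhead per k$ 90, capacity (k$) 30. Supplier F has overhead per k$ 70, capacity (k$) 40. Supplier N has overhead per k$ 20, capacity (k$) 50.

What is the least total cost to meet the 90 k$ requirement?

3800

Cheapest first:
Take 50 from Supplier N at 20 ; need 40 more.
Supplier F (70): use full 40 ; 0 k$ to go.
Supplier 19: unused.
Cost = 50×20 + 40×70 = 3800.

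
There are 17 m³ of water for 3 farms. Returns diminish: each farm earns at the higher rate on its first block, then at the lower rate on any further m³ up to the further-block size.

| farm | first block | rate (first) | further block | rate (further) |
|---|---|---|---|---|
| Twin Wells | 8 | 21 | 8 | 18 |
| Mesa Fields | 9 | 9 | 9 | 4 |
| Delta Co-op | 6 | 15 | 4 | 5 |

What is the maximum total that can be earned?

327

Treat each block as its own option and order by rate: Twin Wells/first 21 > Twin Wells/second 18 > Delta Co-op/first 15 > Mesa Fields/first 9 > Delta Co-op/second 5 > Mesa Fields/second 4.
Twin Wells/first (21): +8 → 9 left.
Twin Wells second at 18: fill all 8 → 1 left.
1 remain; put them into Delta Co-op first at 15.
Total = 21×8 + 18×8 + 15×1 = 327.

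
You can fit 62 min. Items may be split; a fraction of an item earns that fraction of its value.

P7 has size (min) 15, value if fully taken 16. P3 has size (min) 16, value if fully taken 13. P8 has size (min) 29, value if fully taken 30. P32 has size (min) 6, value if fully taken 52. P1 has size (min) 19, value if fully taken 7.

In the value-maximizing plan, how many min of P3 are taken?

12

Sort by value density: P32 52/6≈8.67, P7 16/15≈1.07, P8 30/29≈1.03, P3 13/16≈0.812, P1 7/19≈0.368.
Take all of P32 (6 min, value 52) → 56 min left.
P7: take in full, 15 min for value 16 → 41 left.
Take all of P8 (29 min, value 30) → 12 min left.
12 min left: a 12/16 share of P3 gives 13×12/16 = 9.75.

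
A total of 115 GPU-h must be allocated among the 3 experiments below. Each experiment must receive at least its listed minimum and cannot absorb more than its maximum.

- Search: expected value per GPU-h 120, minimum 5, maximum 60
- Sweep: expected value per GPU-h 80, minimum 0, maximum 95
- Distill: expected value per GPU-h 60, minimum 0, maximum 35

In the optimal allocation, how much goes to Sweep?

Meeting every minimum uses 5+0+0 = 5 GPU-h, leaving 110.
Rank by expected value per GPU-h: Search 120 > Sweep 80 > Distill 60.
Give Search 55 more to hit its cap of 60 ; 55 left.
Only 55 left; Sweep takes them to reach 55.

55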